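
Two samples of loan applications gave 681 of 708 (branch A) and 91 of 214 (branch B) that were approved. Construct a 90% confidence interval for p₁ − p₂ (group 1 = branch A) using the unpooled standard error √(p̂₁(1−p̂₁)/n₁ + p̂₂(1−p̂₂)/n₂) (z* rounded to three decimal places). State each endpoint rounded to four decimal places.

p̂₁ = 681/708 = 0.96186, p̂₂ = 91/214 = 0.42523; p̂₁ − p̂₂ = 0.53663.
Unpooled SE = √(p̂₁(1−p̂₁)/n₁ + p̂₂(1−p̂₂)/n₂) = √(0.000051810 + 0.001142103) = 0.034553.
The 90% critical value is z* = 1.645. Margin of error = 0.05684.
So the interval runs from 0.4798 to 0.5935.

(0.4798, 0.5935)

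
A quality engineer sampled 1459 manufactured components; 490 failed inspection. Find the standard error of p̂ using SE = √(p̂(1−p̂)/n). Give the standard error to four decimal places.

SE = 0.0124

Sample proportion p̂ = 490/1459 = 0.33585.
p̂(1−p̂) = 0.223055.
Dividing by n and taking the root: √0.000152882 = 0.0124.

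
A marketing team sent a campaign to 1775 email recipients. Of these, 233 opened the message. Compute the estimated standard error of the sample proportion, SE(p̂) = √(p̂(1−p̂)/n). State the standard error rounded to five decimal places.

SE = 0.00802

Sample proportion p̂ = 233/1775 = 0.13127.
p̂(1−p̂) = 0.114038.
Dividing by n and taking the root: √0.000064247 = 0.00802.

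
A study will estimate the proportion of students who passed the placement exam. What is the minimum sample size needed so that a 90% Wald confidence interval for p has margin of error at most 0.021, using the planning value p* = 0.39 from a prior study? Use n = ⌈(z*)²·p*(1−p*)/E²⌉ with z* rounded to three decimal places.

n = 1460

For 90% confidence, z* = 1.645.
p*(1−p*) = 0.39·0.61 = 0.2379.
Required n before rounding: 2.706025 × 0.2379 / 0.021² = 1459.781.
Rounding up, n = 1460.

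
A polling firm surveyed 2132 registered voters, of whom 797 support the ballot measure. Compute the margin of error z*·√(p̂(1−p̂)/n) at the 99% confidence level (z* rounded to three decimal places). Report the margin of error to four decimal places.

ME = 0.0270

p̂ = 797/2132 = 0.37383.
Standard error of p̂: √(0.234080/2132) = √0.000109794 = 0.010478.
The 99% critical value is z* = 2.576.
So ME = 0.0270.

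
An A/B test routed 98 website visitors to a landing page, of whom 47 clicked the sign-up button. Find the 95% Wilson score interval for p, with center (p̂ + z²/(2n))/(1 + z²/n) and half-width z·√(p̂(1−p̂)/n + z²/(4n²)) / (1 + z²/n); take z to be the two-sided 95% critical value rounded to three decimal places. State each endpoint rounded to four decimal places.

Here p̂ = 47/98 = 0.47959 and z = 1.960 (z² = 3.841600).
Denominator 1 + z²/n = 1 + 3.841600/98 = 1.039200.
Center = (0.47959 + 0.019600)/1.039200 = 0.48036.
Radicand: p̂(1−p̂)/n + z²/(4n²) = 0.002546770 + 0.000100000 = 0.002646770.
Half-width = z·√(radicand)/denom = 1.960·0.051447/1.039200 = 0.09703.
CI: 0.48036 ± 0.09703 = (0.3833, 0.5774).

(0.3833, 0.5774)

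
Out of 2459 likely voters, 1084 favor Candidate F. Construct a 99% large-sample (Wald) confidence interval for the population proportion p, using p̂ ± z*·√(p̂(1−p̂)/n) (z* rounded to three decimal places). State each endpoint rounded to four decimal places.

Sample proportion p̂ = 1084/2459 = 0.44083.
Standard error of p̂: √(0.246499/2459) = √0.000100244 = 0.010012.
For 99% confidence, z* = 2.576.
Margin = 2.576·0.010012 = 0.02579.
Interval: 0.44083 ± 0.02579 → (0.4150, 0.4666).

(0.4150, 0.4666)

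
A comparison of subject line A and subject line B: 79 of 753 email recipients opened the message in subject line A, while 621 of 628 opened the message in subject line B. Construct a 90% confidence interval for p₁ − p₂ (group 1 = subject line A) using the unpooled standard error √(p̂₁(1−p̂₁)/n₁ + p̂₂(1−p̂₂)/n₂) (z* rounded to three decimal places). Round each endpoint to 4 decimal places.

(-0.9036, -0.8643)

p̂₁ = 79/753 = 0.10491, p̂₂ = 621/628 = 0.98885; p̂₁ − p̂₂ = -0.88394.
SE = √(0.000124710 + 0.000017551) = √0.000142261 = 0.011927.
For 90% confidence, z* = 1.645. Margin of error = 0.01962.
So the interval runs from -0.9036 to -0.8643.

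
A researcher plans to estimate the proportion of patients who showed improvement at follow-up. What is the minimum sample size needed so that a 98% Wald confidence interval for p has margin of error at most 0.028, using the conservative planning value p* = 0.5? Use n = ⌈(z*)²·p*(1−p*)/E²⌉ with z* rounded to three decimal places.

z* = 2.326 at the 98% level.
p*(1−p*) = 0.50·0.50 = 0.2500.
(z*)²·p*(1−p*)/E² = 5.410276·0.2500/0.000784 = 1725.216.
⌈1725.216⌉ = 1726.

n = 1726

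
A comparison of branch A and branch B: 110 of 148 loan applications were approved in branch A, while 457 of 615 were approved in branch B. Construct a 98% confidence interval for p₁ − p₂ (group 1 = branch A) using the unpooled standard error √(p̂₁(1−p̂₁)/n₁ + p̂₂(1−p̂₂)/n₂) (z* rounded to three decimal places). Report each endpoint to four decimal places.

p̂₁ = 110/148 = 0.74324, p̂₂ = 457/615 = 0.74309; p̂₁ − p̂₂ = 0.00015.
SE = √(0.001289410 + 0.000310419) = √0.001599829 = 0.039998.
For 98% confidence, z* = 2.326. Margin = 2.326·0.039998 = 0.09304.
Interval: 0.00015 ± 0.09304 → (-0.0929, 0.0932).

(-0.0929, 0.0932)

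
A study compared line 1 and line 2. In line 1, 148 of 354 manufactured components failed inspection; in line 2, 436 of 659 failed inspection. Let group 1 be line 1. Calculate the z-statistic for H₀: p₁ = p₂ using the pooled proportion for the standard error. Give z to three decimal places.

p̂₁ = 148/354 = 0.41808, p̂₂ = 436/659 = 0.66161.
Pooling: p̂ = 584/1013 = 0.57651.
SE = √[p̂(1−p̂)(1/n₁+1/n₂)] = √[0.57651·0.42349·(1/354+1/659)] ≈ 0.032560.
z = (p̂₁ − p̂₂)/SE = (0.41808 − 0.66161)/0.032560 = -0.24353/0.032560 = -7.479.

z = -7.479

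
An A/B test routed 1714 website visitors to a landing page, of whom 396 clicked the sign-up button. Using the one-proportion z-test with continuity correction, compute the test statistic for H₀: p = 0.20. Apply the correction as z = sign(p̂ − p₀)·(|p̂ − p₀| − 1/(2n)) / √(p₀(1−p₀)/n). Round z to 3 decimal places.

With x = 396 successes in n = 1714, p̂ = 0.23104. p̂ − p₀ = 0.031039.
Continuity correction 1/(2n) = 1/3428 = 0.000292.
Corrected numerator: |0.031039| − 0.000292 = 0.030747.
Under H₀, SE = √(p₀(1−p₀)/n) = √(0.20·0.80/1714) = √0.000093349 = 0.009662.
z = +0.030747/0.009662 = 3.182.

z = 3.182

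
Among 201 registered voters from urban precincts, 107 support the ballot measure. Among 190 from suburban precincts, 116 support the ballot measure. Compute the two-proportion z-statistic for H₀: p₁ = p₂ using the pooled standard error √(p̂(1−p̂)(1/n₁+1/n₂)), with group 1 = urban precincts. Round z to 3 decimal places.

z = -1.561

p̂₁ = 107/201 = 0.53234, p̂₂ = 116/190 = 0.61053.
Pooled p̂ = (107+116)/(201+190) = 223/391 = 0.57033.
Pooled SE = √[0.2450533·0.01023828] ≈ 0.050089.
z = (p̂₁ − p̂₂)/SE = (0.53234 − 0.61053)/0.050089 = -0.07819/0.050089 = -1.561.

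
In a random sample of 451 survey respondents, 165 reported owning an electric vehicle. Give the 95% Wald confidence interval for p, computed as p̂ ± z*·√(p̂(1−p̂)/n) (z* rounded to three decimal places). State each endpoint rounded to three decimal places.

The sample proportion is 165/451 = 0.36585.
SE(p̂) = √(0.36585·0.63415/451) = 0.022681.
z* = 1.960 at the 95% level.
Margin = 1.960·0.022681 = 0.04445.
Interval: 0.36585 ± 0.04445 → (0.321, 0.410).

(0.321, 0.410)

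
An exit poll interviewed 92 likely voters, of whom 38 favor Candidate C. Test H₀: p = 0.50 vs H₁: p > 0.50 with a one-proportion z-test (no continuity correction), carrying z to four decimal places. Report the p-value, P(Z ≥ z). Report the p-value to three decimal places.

p-value = 0.952

p̂ = 38/92 = 0.41304.
Under H₀, SE = √(p₀(1−p₀)/n) = √(0.50·0.50/92) = √0.002717391 = 0.052129.
z = (p̂ − p₀)/SE = (38/92 − 0.50)/0.052129 ≈ -1.6681.
From the standard normal, P(Z ≥ z) = 0.952.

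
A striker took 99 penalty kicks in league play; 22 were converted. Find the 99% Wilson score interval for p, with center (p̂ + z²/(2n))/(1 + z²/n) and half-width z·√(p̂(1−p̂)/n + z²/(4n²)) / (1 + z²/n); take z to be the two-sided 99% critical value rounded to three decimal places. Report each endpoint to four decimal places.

(0.1340, 0.3453)

p̂ = 22/99 = 0.22222; z = 2.576, so z² = 6.635776.
Denominator 1 + z²/n = 1 + 6.635776/99 = 1.067028.
Center = (0.22222 + 0.033514)/1.067028 = 0.23967.
Radicand: p̂(1−p̂)/n + z²/(4n²) = 0.001745854 + 0.000169263 = 0.001915117.
Half-width = z·√(radicand)/denom = 2.576·0.043762/1.067028 = 0.10565.
CI: 0.23967 ± 0.10565 = (0.1340, 0.3453).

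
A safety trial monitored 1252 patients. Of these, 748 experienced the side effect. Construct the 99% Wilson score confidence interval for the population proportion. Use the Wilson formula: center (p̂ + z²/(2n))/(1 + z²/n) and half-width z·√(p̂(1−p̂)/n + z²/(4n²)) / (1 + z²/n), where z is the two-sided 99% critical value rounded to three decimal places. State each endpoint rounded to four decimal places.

Here p̂ = 748/1252 = 0.59744 and z = 2.576 (z² = 6.635776).
1 + z²/n = 1.005300.
Adjusted center: (0.59744 + z²/(2n))/1.005300 = 0.59693.
Radicand: p̂(1−p̂)/n + z²/(4n²) = 0.000192096 + 0.000001058 = 0.000193154.
Half-width = 2.576·√0.000193154/1.005300 = 0.03561.
Interval: 0.59693 ± 0.03561 → (0.5613, 0.6325).

(0.5613, 0.6325)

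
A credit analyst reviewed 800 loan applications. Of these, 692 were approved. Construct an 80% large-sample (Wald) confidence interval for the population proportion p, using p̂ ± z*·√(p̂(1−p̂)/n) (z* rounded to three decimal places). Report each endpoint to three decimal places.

(0.850, 0.880)

The sample proportion is 692/800 = 0.86500.
SE(p̂) = √(0.86500·0.13500/800) = 0.012082.
The 80% critical value is z* = 1.282.
Margin of error: 1.282 × 0.012082 = 0.01549.
CI: 0.86500 ± 0.01549 = (0.850, 0.880).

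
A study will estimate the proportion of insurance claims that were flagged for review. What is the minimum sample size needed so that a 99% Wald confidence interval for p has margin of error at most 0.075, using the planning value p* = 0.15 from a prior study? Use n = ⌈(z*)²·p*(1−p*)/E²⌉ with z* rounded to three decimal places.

n = 151

The 99% critical value is z* = 2.576.
p*(1−p*) = 0.15·0.85 = 0.1275.
(z*)²·p*(1−p*)/E² = 6.635776·0.1275/0.005625 = 150.411.
⌈150.411⌉ = 151.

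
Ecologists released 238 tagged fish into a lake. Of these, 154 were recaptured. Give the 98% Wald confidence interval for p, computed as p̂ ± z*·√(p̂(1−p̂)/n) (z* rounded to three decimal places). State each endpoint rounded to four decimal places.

With x = 154 successes in n = 238, p̂ = 0.64706.
SE(p̂) = √(0.64706·0.35294/238) = 0.030977.
For 98% confidence, z* = 2.326.
Margin of error: 2.326 × 0.030977 = 0.07205.
So the interval runs from 0.5750 to 0.7191.

(0.5750, 0.7191)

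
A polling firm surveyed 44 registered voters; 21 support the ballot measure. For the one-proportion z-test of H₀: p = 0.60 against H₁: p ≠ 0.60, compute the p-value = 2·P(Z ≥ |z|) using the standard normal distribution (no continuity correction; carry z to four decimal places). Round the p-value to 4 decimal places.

p̂ = 21/44 = 0.47727.
Under H₀, SE = √(p₀(1−p₀)/n) = √(0.60·0.40/44) = √0.005454545 = 0.073855.
Test statistic (full precision, shown to 4 dp): z = (21/44 − 0.60)/SE₀ ≈ -1.6617.
p-value = 2·P(Z ≥ |z|) with z = -1.6617 → 0.0966.

p-value = 0.0966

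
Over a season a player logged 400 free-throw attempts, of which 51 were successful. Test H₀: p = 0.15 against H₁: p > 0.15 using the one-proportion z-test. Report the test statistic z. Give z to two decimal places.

z = -1.26

With x = 51 successes in n = 400, p̂ = 0.12750.
Null standard error: √(0.15·0.85/400) = √0.000318750 = 0.017854.
z = (p̂ − p₀)/SE = (0.12750 − 0.15)/0.017854 = -1.26.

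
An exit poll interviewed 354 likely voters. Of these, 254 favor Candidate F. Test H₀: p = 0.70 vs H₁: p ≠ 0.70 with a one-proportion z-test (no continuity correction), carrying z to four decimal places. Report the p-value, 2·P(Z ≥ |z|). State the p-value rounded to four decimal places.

p̂ = 254/354 = 0.71751.
Under H₀, SE = √(p₀(1−p₀)/n) = √(0.70·0.30/354) = √0.000593220 = 0.024356.
Test statistic (full precision, shown to 4 dp): z = (254/354 − 0.70)/SE₀ ≈ 0.7191.
From the standard normal, 2·P(Z ≥ |z|) = 0.4721.

p-value = 0.4721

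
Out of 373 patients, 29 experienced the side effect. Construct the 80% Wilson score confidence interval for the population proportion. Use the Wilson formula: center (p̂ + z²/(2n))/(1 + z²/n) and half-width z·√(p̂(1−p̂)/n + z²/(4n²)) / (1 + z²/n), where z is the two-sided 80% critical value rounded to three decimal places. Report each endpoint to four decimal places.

(0.0618, 0.0974)

Here p̂ = 29/373 = 0.07775 and z = 1.282 (z² = 1.643524).
1 + z²/n = 1.004406.
Center = (0.07775 + 0.002203)/1.004406 = 0.07960.
Radicand: p̂(1−p̂)/n + z²/(4n²) = 0.000192234 + 0.000002953 = 0.000195187.
Half-width = 1.282·√0.000195187/1.004406 = 0.01783.
So the interval runs from 0.0618 to 0.0974.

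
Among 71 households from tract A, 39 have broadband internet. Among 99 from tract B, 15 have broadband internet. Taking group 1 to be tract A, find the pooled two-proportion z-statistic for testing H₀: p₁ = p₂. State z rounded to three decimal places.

Sample proportions: p̂₁ = 39/71 = 0.54930 and p̂₂ = 15/99 = 0.15152.
Pooling: p̂ = 54/170 = 0.31765.
SE = √[p̂(1−p̂)(1/n₁+1/n₂)] = √[0.31765·0.68235·(1/71+1/99)] ≈ 0.072403.
z = 0.39778/0.072403 = 5.494.

z = 5.494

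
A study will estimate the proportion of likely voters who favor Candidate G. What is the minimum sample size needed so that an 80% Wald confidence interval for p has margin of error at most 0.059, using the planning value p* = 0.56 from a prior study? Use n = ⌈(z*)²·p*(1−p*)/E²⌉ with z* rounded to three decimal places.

n = 117

z* = 1.282 at the 80% level.
p*(1−p*) = 0.56·0.44 = 0.2464.
Required n before rounding: 1.643524 × 0.2464 / 0.059² = 116.336.
Rounding up, n = 117.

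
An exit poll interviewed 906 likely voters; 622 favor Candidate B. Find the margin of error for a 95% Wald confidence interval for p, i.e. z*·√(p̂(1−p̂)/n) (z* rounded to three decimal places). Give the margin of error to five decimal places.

ME = 0.03021

The sample proportion is 622/906 = 0.68653.
SE = √(p̂(1−p̂)/n) = √(0.215205/906) = 0.015412.
For 95% confidence, z* = 1.960.
So ME = 0.03021.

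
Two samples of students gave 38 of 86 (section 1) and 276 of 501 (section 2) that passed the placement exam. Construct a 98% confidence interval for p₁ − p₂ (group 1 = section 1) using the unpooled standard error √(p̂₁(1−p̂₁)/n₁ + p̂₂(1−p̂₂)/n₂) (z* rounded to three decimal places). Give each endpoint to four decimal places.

(-0.2439, 0.0258)

p̂₁ = 0.44186, p̂₂ = 0.55090, so the observed difference is -0.10904.
Unpooled SE = √(p̂₁(1−p̂₁)/n₁ + p̂₂(1−p̂₂)/n₂) = √(0.002867672 + 0.000493831) = 0.057978.
The 98% critical value is z* = 2.326. Margin of error = 0.13486.
CI: -0.10904 ± 0.13486 = (-0.2439, 0.0258).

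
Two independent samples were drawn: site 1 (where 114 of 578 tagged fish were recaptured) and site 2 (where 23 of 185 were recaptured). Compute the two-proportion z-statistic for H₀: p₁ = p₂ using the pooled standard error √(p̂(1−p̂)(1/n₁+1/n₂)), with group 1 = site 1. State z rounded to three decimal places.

z = 2.249

p̂₁ = 114/578 = 0.19723, p̂₂ = 23/185 = 0.12432.
Pooling: p̂ = 137/763 = 0.17955.
SE = √[p̂(1−p̂)(1/n₁+1/n₂)] = √[0.17955·0.82045·(1/578+1/185)] ≈ 0.032422.
z = (p̂₁ − p̂₂)/SE = (0.19723 − 0.12432)/0.032422 = 0.07291/0.032422 = 2.249.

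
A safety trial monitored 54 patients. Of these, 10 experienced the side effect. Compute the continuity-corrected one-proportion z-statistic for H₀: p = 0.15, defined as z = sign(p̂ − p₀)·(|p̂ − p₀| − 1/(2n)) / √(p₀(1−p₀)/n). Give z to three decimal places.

z = 0.534

The sample proportion is 10/54 = 0.18519. p̂ − p₀ = 0.035185.
Continuity correction 1/(2n) = 1/108 = 0.009259.
Corrected numerator: |0.035185| − 0.009259 = 0.025926.
Null standard error: √(0.15·0.85/54) = √0.002361111 = 0.048591.
z = +0.025926/0.048591 = 0.534.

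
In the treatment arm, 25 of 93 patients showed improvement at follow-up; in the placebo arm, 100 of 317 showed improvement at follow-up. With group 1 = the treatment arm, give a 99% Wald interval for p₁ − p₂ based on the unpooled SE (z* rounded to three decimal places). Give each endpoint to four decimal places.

p̂₁ = 0.26882, p̂₂ = 0.31546, so the observed difference is -0.04664.
SE = √(0.002113489 + 0.000681211) = √0.002794700 = 0.052865.
The 99% critical value is z* = 2.576. Margin of error = 0.13618.
Interval: -0.04664 ± 0.13618 → (-0.1828, 0.0895).

(-0.1828, 0.0895)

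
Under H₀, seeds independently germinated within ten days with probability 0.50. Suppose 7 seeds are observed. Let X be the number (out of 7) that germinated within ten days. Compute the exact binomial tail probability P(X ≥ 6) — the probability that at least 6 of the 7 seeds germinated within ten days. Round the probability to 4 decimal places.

P = 0.0625

X ~ Binomial(n=7, p=0.50).
P(X ≥ 6) = C(7,6)·0.50^6·0.50^1 + C(7,7)·0.50^7·0.50^0.
= 0.054688 + 0.007812 = 0.0625.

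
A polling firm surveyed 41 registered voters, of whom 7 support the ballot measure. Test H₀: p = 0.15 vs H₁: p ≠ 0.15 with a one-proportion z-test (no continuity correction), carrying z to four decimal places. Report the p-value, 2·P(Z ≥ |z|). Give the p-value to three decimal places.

With x = 7 successes in n = 41, p̂ = 0.17073.
Under H₀, SE = √(p₀(1−p₀)/n) = √(0.15·0.85/41) = √0.003109756 = 0.055765.
z = (p̂ − p₀)/SE = (7/41 − 0.15)/0.055765 ≈ 0.3718.
p-value = 2·P(Z ≥ |z|) with z = 0.3718 → 0.710.

p-value = 0.710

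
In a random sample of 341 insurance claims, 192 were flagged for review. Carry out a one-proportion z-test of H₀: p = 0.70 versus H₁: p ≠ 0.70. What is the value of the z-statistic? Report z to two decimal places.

With x = 192 successes in n = 341, p̂ = 0.56305.
Null standard error: √(0.70·0.30/341) = √0.000615836 = 0.024816.
z = (p̂ − p₀)/SE = (0.56305 − 0.70)/0.024816 = -5.52.

z = -5.52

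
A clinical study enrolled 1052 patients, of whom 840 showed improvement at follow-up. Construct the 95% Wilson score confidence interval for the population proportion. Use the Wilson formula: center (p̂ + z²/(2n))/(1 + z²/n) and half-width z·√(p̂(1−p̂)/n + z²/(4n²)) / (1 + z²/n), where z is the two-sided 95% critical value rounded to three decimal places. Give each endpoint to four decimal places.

(0.7732, 0.8216)

p̂ = 840/1052 = 0.79848; z = 1.960, so z² = 3.841600.
Denominator 1 + z²/n = 1 + 3.841600/1052 = 1.003652.
Center = (0.79848 + 0.001826)/1.003652 = 0.79739.
Radicand: p̂(1−p̂)/n + z²/(4n²) = 0.000152956 + 0.000000868 = 0.000153824.
Half-width = 1.960·√0.000153824/1.003652 = 0.02422.
CI: 0.79739 ± 0.02422 = (0.7732, 0.8216).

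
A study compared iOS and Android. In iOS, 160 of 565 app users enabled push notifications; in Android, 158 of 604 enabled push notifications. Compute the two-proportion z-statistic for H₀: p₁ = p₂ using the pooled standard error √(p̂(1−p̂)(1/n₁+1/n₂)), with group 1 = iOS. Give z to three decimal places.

z = 0.829

Sample proportions: p̂₁ = 160/565 = 0.28319 and p̂₂ = 158/604 = 0.26159.
Pooling: p̂ = 318/1169 = 0.27203.
Pooled SE = √[0.1980285·0.00342554] ≈ 0.026045.
z = 0.02160/0.026045 = 0.829.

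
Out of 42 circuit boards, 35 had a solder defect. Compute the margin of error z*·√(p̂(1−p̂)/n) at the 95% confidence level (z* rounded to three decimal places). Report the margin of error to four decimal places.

ME = 0.1127

p̂ = 35/42 = 0.83333.
SE(p̂) = √(0.83333·0.16667/42) = 0.057505.
z* = 1.960 at the 95% level.
ME = 1.960·0.057505 = 0.1127.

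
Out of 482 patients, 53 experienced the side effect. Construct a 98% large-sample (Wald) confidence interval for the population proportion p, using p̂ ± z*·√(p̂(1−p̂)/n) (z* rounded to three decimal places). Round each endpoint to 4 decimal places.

(0.0768, 0.1431)

With x = 53 successes in n = 482, p̂ = 0.10996.
SE(p̂) = √(0.10996·0.89004/482) = 0.014249.
z* = 2.326 at the 98% level.
Margin of error: 2.326 × 0.014249 = 0.03314.
Interval: 0.10996 ± 0.03314 → (0.0768, 0.1431).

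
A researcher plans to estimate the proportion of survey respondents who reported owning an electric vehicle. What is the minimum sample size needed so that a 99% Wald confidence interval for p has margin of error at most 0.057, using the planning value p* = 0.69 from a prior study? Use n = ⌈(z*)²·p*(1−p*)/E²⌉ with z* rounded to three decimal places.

n = 437

For 99% confidence, z* = 2.576.
p*(1−p*) = 0.69·0.31 = 0.2139.
(z*)²·p*(1−p*)/E² = 6.635776·0.2139/0.003249 = 436.871.
Rounding up, n = 437.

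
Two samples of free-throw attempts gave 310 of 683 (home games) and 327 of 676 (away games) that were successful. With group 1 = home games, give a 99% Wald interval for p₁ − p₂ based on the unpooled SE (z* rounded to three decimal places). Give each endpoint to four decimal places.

(-0.0996, 0.0399)

p̂₁ = 0.45388, p̂₂ = 0.48373, so the observed difference is -0.02985.
SE = √(0.000362918 + 0.000369431) = √0.000732349 = 0.027062.
For 99% confidence, z* = 2.576. Margin of error = 0.06971.
Interval: -0.02985 ± 0.06971 → (-0.0996, 0.0399).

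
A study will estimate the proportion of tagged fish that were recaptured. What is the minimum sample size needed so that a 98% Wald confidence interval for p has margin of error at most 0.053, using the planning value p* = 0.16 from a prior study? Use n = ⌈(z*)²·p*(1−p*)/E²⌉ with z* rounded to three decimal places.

n = 259

The 98% critical value is z* = 2.326.
p*(1−p*) = 0.1344.
Required n before rounding: 5.410276 × 0.1344 / 0.053² = 258.861.
⌈258.861⌉ = 259.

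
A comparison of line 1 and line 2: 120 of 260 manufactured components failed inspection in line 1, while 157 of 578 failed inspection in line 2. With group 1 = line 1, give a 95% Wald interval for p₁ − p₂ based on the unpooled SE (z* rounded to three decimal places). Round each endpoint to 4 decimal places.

p̂₁ = 0.46154, p̂₂ = 0.27163, so the observed difference is 0.18991.
SE = √(0.000955849 + 0.000342293) = √0.001298142 = 0.036030.
For 95% confidence, z* = 1.960. Margin of error = 0.07062.
Interval: 0.18991 ± 0.07062 → (0.1193, 0.2605).

(0.1193, 0.2605)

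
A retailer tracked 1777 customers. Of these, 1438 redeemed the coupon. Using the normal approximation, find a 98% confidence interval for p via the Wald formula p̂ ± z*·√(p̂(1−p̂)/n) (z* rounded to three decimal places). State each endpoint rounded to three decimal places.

(0.788, 0.831)

p̂ = 1438/1777 = 0.80923.
SE = √(p̂(1−p̂)/n) = √(0.154377/1777) = 0.009321.
z* = 2.326 at the 98% level.
Margin = 2.326·0.009321 = 0.02168.
Interval: 0.80923 ± 0.02168 → (0.788, 0.831).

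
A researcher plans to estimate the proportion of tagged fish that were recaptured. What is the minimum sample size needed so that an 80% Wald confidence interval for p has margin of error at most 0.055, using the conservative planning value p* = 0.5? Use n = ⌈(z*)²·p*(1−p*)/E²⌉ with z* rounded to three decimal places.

n = 136

The 80% critical value is z* = 1.282.
p*(1−p*) = 0.2500.
(z*)²·p*(1−p*)/E² = 1.643524·0.2500/0.003025 = 135.828.
⌈135.828⌉ = 136.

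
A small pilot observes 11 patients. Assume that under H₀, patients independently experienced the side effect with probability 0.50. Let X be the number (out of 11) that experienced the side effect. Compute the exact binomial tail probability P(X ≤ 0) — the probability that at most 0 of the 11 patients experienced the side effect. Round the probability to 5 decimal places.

X ~ Binomial(n=11, p=0.50).
P(X ≤ 0) = C(11,0)·0.50^0·0.50^11.
= 0.000488 = 0.00049.

P = 0.00049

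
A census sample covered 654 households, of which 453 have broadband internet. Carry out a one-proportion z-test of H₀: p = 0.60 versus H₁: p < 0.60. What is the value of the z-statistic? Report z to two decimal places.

With x = 453 successes in n = 654, p̂ = 0.69266.
Null standard error: √(0.60·0.40/654) = √0.000366972 = 0.019157.
z = (p̂ − p₀)/SE = (0.69266 − 0.60)/0.019157 = 4.84.

z = 4.84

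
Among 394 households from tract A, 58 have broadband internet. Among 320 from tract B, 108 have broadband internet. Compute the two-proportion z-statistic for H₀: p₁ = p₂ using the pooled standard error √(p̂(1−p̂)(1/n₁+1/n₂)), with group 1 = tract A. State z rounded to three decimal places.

p̂₁ = 58/394 = 0.14721, p̂₂ = 108/320 = 0.33750.
Pooled p̂ = (58+108)/(394+320) = 166/714 = 0.23249.
SE = √[p̂(1−p̂)(1/n₁+1/n₂)] = √[0.23249·0.76751·(1/394+1/320)] ≈ 0.031789.
z = (p̂₁ − p̂₂)/SE = (0.14721 − 0.33750)/0.031789 = -0.19029/0.031789 = -5.986.

z = -5.986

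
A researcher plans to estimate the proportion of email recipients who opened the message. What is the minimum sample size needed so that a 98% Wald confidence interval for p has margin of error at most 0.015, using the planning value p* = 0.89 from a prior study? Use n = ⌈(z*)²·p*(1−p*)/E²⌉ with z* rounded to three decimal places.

For 98% confidence, z* = 2.326.
p*(1−p*) = 0.89·0.11 = 0.0979.
Required n before rounding: 5.410276 × 0.0979 / 0.015² = 2354.071.
⌈2354.071⌉ = 2355.

n = 2355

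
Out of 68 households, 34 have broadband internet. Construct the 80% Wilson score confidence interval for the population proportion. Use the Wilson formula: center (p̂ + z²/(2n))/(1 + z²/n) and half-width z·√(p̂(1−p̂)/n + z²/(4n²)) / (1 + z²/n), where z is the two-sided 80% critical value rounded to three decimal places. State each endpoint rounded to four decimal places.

p̂ = 34/68 = 0.50000; z = 1.282, so z² = 1.643524.
Denominator 1 + z²/n = 1 + 1.643524/68 = 1.024169.
Center = (0.50000 + 0.012085)/1.024169 = 0.50000.
Radicand: p̂(1−p̂)/n + z²/(4n²) = 0.003676471 + 0.000088858 = 0.003765329.
Half-width = z·√(radicand)/denom = 1.282·0.061362/1.024169 = 0.07681.
So the interval runs from 0.4232 to 0.5768.

(0.4232, 0.5768)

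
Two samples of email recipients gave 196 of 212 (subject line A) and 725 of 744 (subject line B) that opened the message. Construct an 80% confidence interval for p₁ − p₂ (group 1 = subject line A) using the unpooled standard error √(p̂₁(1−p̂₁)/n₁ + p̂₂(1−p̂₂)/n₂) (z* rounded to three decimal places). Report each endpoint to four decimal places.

p̂₁ = 196/212 = 0.92453, p̂₂ = 725/744 = 0.97446; p̂₁ − p̂₂ = -0.04993.
Unpooled SE = √(p̂₁(1−p̂₁)/n₁ + p̂₂(1−p̂₂)/n₂) = √(0.000329131 + 0.000033448) = 0.019042.
For 80% confidence, z* = 1.282. Margin of error = 0.02441.
CI: -0.04993 ± 0.02441 = (-0.0743, -0.0255).

(-0.0743, -0.0255)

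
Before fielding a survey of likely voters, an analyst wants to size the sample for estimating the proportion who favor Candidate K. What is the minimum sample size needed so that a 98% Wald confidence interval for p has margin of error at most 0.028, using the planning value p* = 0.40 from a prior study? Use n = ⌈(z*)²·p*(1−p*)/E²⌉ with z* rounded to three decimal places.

For 98% confidence, z* = 2.326.
p*(1−p*) = 0.2400.
Required n before rounding: 5.410276 × 0.2400 / 0.028² = 1656.207.
⌈1656.207⌉ = 1657.

n = 1657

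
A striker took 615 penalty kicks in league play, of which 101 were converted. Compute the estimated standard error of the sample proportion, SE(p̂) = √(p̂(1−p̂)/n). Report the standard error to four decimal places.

SE = 0.0149

Sample proportion p̂ = 101/615 = 0.16423.
p̂(1−p̂) = 0.137259.
SE = √(0.137259/615) = 0.0149.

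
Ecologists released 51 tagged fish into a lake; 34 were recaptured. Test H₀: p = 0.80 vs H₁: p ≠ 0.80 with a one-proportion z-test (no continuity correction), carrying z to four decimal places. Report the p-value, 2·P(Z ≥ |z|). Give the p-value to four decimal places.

p-value = 0.0173

The sample proportion is 34/51 = 0.66667.
Null standard error: √(0.80·0.20/51) = √0.003137255 = 0.056011.
Test statistic (full precision, shown to 4 dp): z = (34/51 − 0.80)/SE₀ ≈ -2.3805.
p-value = 2·P(Z ≥ |z|) with z = -2.3805 → 0.0173.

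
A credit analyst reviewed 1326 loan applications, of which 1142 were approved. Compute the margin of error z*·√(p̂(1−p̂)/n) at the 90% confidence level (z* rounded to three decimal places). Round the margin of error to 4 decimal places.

p̂ = 1142/1326 = 0.86124.
SE = √(p̂(1−p̂)/n) = √(0.119508/1326) = 0.009494.
The 90% critical value is z* = 1.645.
Margin of error = z*·SE = 1.645 × 0.009494 = 0.0156.

ME = 0.0156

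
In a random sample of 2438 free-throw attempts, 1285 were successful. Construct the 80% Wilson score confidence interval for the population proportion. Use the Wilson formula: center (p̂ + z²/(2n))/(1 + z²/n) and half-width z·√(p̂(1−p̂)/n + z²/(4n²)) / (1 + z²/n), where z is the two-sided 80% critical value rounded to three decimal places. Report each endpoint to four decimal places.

(0.5141, 0.5400)

Here p̂ = 1285/2438 = 0.52707 and z = 1.282 (z² = 1.643524).
Denominator 1 + z²/n = 1 + 1.643524/2438 = 1.000674.
Adjusted center: (0.52707 + z²/(2n))/1.000674 = 0.52705.
Radicand: p̂(1−p̂)/n + z²/(4n²) = 0.000102242 + 0.000000069 = 0.000102311.
Half-width = 1.282·√0.000102311/1.000674 = 0.01296.
Interval: 0.52705 ± 0.01296 → (0.5141, 0.5400).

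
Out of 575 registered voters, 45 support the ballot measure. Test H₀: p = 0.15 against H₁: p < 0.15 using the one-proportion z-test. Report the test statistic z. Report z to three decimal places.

The sample proportion is 45/575 = 0.07826.
SE₀ = √(0.15·0.85/575) = 0.014891.
z = (p̂ − p₀)/SE = (0.07826 − 0.15)/0.014891 = -4.818.

z = -4.818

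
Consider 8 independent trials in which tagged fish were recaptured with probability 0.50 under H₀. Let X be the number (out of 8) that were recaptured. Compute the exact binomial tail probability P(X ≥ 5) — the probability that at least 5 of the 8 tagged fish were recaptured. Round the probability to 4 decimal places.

P = 0.3633

X is binomial with n = 8 and p = 0.50.
P(X ≥ 5) = C(8,5)·0.50^5·0.50^3 + C(8,6)·0.50^6·0.50^2 + C(8,7)·0.50^7·0.50^1 + C(8,8)·0.50^8·0.50^0.
= 0.218750 + 0.109375 + 0.031250 + 0.003906 = 0.3633.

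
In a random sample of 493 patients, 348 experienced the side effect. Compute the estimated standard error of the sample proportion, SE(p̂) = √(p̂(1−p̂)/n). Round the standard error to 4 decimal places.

SE = 0.0205

p̂ = 348/493 = 0.70588.
p̂(1−p̂) = 0.207613.
SE = √(0.207613/493) = √0.000421122 = 0.0205.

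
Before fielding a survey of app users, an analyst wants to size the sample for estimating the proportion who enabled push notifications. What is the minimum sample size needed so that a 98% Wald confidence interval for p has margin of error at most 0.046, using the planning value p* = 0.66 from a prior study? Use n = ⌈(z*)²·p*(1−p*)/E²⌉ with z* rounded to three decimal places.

n = 574

For 98% confidence, z* = 2.326.
p*(1−p*) = 0.2244.
Required n before rounding: 5.410276 × 0.2244 / 0.046² = 573.755.
⌈573.755⌉ = 574.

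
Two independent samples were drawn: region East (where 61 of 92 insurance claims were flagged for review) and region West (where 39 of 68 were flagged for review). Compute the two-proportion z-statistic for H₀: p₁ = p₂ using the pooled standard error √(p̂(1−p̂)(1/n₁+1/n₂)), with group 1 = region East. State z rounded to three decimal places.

Sample proportions: p̂₁ = 61/92 = 0.66304 and p̂₂ = 39/68 = 0.57353.
Pooling: p̂ = 100/160 = 0.62500.
SE = √[p̂(1−p̂)(1/n₁+1/n₂)] = √[0.62500·0.37500·(1/92+1/68)] ≈ 0.077423.
z = 0.08951/0.077423 = 1.156.

z = 1.156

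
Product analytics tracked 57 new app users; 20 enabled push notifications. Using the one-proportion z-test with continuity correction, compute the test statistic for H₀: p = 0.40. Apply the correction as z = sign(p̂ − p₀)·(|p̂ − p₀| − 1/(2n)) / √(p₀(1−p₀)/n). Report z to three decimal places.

The sample proportion is 20/57 = 0.35088. p̂ − p₀ = -0.049123.
Continuity correction 1/(2n) = 1/114 = 0.008772.
Corrected numerator: |-0.049123| − 0.008772 = 0.040351.
SE₀ = √(0.40·0.60/57) = 0.064889.
z = −0.040351/0.064889 = -0.622.

z = -0.622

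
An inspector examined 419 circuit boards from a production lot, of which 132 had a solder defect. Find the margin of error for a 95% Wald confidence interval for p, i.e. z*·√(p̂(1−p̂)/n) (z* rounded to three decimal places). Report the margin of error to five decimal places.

Sample proportion p̂ = 132/419 = 0.31504.
Standard error of p̂: √(0.215788/419) = √0.000515008 = 0.022694.
z* = 1.960 at the 95% level.
ME = 1.960·0.022694 = 0.04448.

ME = 0.04448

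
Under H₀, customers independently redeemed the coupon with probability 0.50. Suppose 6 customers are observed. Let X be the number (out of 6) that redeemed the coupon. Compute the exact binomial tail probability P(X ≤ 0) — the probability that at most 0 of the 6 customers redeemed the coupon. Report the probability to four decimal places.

X is binomial with n = 6 and p = 0.50.
P(X ≤ 0) = C(6,0)·0.50^0·0.50^6.
= 0.015625 = 0.0156.

P = 0.0156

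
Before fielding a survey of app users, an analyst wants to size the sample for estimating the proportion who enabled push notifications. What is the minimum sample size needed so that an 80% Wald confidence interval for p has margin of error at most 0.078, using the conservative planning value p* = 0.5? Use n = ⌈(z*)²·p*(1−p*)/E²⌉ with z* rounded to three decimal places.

n = 68

For 80% confidence, z* = 1.282.
p*(1−p*) = 0.2500.
Required n before rounding: 1.643524 × 0.2500 / 0.078² = 67.535.
⌈67.535⌉ = 68.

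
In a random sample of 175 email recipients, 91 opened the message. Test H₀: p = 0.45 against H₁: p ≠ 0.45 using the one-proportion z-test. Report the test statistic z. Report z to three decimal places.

z = 1.861

The sample proportion is 91/175 = 0.52000.
Under H₀, SE = √(p₀(1−p₀)/n) = √(0.45·0.55/175) = √0.001414286 = 0.037607.
z = (0.52000 − 0.45)/0.037607 = 0.07000/0.037607 = 1.861.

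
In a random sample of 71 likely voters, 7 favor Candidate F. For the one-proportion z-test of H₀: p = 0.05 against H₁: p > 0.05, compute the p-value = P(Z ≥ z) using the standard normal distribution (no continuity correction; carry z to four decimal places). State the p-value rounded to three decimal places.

The sample proportion is 7/71 = 0.09859.
Under H₀, SE = √(p₀(1−p₀)/n) = √(0.05·0.95/71) = √0.000669014 = 0.025865.
Test statistic (full precision, shown to 4 dp): z = (7/71 − 0.05)/SE₀ ≈ 1.8786.
From the standard normal, P(Z ≥ z) = 0.030.

p-value = 0.030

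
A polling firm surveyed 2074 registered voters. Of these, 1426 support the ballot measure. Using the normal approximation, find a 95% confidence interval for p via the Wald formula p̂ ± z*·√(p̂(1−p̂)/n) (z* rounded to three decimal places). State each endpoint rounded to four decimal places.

With x = 1426 successes in n = 2074, p̂ = 0.68756.
SE = √(p̂(1−p̂)/n) = √(0.214821/2074) = 0.010177.
z* = 1.960 at the 95% level.
Margin of error: 1.960 × 0.010177 = 0.01995.
CI: 0.68756 ± 0.01995 = (0.6676, 0.7075).

(0.6676, 0.7075)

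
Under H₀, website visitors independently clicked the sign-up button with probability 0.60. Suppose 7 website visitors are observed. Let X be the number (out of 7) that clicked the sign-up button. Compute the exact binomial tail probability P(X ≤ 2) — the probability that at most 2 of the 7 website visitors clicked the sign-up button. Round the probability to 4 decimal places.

P = 0.0963

X ~ Binomial(n=7, p=0.60).
P(X ≤ 2) = C(7,0)·0.60^0·0.40^7 + C(7,1)·0.60^1·0.40^6 + C(7,2)·0.60^2·0.40^5.
= 0.001638 + 0.017203 + 0.077414 = 0.0963.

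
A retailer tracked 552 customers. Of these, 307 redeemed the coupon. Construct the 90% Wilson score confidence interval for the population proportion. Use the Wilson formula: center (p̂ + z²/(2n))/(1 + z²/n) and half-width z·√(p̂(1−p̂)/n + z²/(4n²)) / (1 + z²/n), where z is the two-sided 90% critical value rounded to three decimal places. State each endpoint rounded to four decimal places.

(0.5212, 0.5906)

Here p̂ = 307/552 = 0.55616 and z = 1.645 (z² = 2.706025).
1 + z²/n = 1.004902.
Adjusted center: (0.55616 + z²/(2n))/1.004902 = 0.55589.
Radicand: p̂(1−p̂)/n + z²/(4n²) = 0.000447185 + 0.000002220 = 0.000449405.
Half-width = z·√(radicand)/denom = 1.645·0.021199/1.004902 = 0.03470.
CI: 0.55589 ± 0.03470 = (0.5212, 0.5906).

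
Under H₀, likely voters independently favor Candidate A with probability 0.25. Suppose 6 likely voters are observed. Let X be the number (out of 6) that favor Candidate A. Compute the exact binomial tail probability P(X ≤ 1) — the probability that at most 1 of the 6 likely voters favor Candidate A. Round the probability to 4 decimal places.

X ~ Binomial(n=6, p=0.25).
P(X ≤ 1) = C(6,0)·0.25^0·0.75^6 + C(6,1)·0.25^1·0.75^5.
= 0.177979 + 0.355957 = 0.5339.

P = 0.5339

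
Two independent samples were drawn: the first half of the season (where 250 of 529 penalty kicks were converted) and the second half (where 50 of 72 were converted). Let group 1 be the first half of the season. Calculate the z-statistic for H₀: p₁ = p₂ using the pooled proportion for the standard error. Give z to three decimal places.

Sample proportions: p̂₁ = 250/529 = 0.47259 and p̂₂ = 50/72 = 0.69444.
Pooling: p̂ = 300/601 = 0.49917.
SE = √[p̂(1−p̂)(1/n₁+1/n₂)] = √[0.49917·0.50083·(1/529+1/72)] ≈ 0.062808.
z = -0.22185/0.062808 = -3.532.

z = -3.532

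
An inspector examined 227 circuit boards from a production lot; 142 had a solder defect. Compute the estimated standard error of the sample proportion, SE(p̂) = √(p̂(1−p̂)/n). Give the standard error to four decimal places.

SE = 0.0321

With x = 142 successes in n = 227, p̂ = 0.62555.
p̂(1−p̂) = 0.62555·0.37445 = 0.234237.
SE = √(0.234237/227) = √0.001031881 = 0.0321.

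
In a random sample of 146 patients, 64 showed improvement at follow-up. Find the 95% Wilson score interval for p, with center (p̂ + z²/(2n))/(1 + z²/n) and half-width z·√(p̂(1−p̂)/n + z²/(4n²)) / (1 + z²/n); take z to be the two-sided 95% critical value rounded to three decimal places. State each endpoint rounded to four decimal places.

p̂ = 64/146 = 0.43836; z = 1.960, so z² = 3.841600.
Denominator 1 + z²/n = 1 + 3.841600/146 = 1.026312.
Adjusted center: (0.43836 + z²/(2n))/1.026312 = 0.43994.
Radicand: p̂(1−p̂)/n + z²/(4n²) = 0.001686302 + 0.000045055 = 0.001731357.
Half-width = 1.960·√0.001731357/1.026312 = 0.07946.
So the interval runs from 0.3605 to 0.5194.

(0.3605, 0.5194)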